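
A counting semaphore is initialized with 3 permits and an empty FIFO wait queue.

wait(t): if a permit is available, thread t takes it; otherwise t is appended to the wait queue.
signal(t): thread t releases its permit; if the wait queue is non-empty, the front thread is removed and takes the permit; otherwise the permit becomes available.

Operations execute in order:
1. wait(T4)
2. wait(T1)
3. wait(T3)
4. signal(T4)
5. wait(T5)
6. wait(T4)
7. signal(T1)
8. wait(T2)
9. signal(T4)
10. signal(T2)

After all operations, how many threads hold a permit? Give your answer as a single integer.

Answer: 2

Derivation:
Step 1: wait(T4) -> count=2 queue=[] holders={T4}
Step 2: wait(T1) -> count=1 queue=[] holders={T1,T4}
Step 3: wait(T3) -> count=0 queue=[] holders={T1,T3,T4}
Step 4: signal(T4) -> count=1 queue=[] holders={T1,T3}
Step 5: wait(T5) -> count=0 queue=[] holders={T1,T3,T5}
Step 6: wait(T4) -> count=0 queue=[T4] holders={T1,T3,T5}
Step 7: signal(T1) -> count=0 queue=[] holders={T3,T4,T5}
Step 8: wait(T2) -> count=0 queue=[T2] holders={T3,T4,T5}
Step 9: signal(T4) -> count=0 queue=[] holders={T2,T3,T5}
Step 10: signal(T2) -> count=1 queue=[] holders={T3,T5}
Final holders: {T3,T5} -> 2 thread(s)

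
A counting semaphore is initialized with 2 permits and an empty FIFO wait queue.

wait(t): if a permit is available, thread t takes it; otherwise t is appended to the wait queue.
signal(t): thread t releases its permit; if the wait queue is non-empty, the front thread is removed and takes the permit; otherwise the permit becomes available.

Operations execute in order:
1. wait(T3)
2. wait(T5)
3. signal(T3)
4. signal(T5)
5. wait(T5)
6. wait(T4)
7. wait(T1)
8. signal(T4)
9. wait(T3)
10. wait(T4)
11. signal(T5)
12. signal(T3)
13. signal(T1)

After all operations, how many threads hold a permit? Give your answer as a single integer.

Answer: 1

Derivation:
Step 1: wait(T3) -> count=1 queue=[] holders={T3}
Step 2: wait(T5) -> count=0 queue=[] holders={T3,T5}
Step 3: signal(T3) -> count=1 queue=[] holders={T5}
Step 4: signal(T5) -> count=2 queue=[] holders={none}
Step 5: wait(T5) -> count=1 queue=[] holders={T5}
Step 6: wait(T4) -> count=0 queue=[] holders={T4,T5}
Step 7: wait(T1) -> count=0 queue=[T1] holders={T4,T5}
Step 8: signal(T4) -> count=0 queue=[] holders={T1,T5}
Step 9: wait(T3) -> count=0 queue=[T3] holders={T1,T5}
Step 10: wait(T4) -> count=0 queue=[T3,T4] holders={T1,T5}
Step 11: signal(T5) -> count=0 queue=[T4] holders={T1,T3}
Step 12: signal(T3) -> count=0 queue=[] holders={T1,T4}
Step 13: signal(T1) -> count=1 queue=[] holders={T4}
Final holders: {T4} -> 1 thread(s)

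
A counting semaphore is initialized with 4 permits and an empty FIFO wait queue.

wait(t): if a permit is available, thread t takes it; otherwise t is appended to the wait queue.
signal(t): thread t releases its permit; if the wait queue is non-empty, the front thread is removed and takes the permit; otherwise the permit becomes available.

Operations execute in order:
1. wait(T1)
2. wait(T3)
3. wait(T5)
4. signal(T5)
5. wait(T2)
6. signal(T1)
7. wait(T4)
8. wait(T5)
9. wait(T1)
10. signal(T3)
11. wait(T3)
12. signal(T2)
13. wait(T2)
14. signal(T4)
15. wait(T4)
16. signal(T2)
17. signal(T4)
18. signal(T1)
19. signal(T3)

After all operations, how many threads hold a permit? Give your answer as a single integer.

Step 1: wait(T1) -> count=3 queue=[] holders={T1}
Step 2: wait(T3) -> count=2 queue=[] holders={T1,T3}
Step 3: wait(T5) -> count=1 queue=[] holders={T1,T3,T5}
Step 4: signal(T5) -> count=2 queue=[] holders={T1,T3}
Step 5: wait(T2) -> count=1 queue=[] holders={T1,T2,T3}
Step 6: signal(T1) -> count=2 queue=[] holders={T2,T3}
Step 7: wait(T4) -> count=1 queue=[] holders={T2,T3,T4}
Step 8: wait(T5) -> count=0 queue=[] holders={T2,T3,T4,T5}
Step 9: wait(T1) -> count=0 queue=[T1] holders={T2,T3,T4,T5}
Step 10: signal(T3) -> count=0 queue=[] holders={T1,T2,T4,T5}
Step 11: wait(T3) -> count=0 queue=[T3] holders={T1,T2,T4,T5}
Step 12: signal(T2) -> count=0 queue=[] holders={T1,T3,T4,T5}
Step 13: wait(T2) -> count=0 queue=[T2] holders={T1,T3,T4,T5}
Step 14: signal(T4) -> count=0 queue=[] holders={T1,T2,T3,T5}
Step 15: wait(T4) -> count=0 queue=[T4] holders={T1,T2,T3,T5}
Step 16: signal(T2) -> count=0 queue=[] holders={T1,T3,T4,T5}
Step 17: signal(T4) -> count=1 queue=[] holders={T1,T3,T5}
Step 18: signal(T1) -> count=2 queue=[] holders={T3,T5}
Step 19: signal(T3) -> count=3 queue=[] holders={T5}
Final holders: {T5} -> 1 thread(s)

Answer: 1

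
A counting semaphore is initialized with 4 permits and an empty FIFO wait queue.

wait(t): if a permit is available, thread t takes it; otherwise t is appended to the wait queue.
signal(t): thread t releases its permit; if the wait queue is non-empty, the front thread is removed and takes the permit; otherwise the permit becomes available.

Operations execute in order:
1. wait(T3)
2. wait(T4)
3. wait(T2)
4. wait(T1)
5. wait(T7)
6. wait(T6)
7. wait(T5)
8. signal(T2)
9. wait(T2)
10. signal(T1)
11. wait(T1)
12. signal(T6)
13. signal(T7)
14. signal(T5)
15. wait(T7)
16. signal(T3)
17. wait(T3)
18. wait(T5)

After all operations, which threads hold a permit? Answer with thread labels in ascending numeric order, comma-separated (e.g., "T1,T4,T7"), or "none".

Answer: T1,T2,T4,T7

Derivation:
Step 1: wait(T3) -> count=3 queue=[] holders={T3}
Step 2: wait(T4) -> count=2 queue=[] holders={T3,T4}
Step 3: wait(T2) -> count=1 queue=[] holders={T2,T3,T4}
Step 4: wait(T1) -> count=0 queue=[] holders={T1,T2,T3,T4}
Step 5: wait(T7) -> count=0 queue=[T7] holders={T1,T2,T3,T4}
Step 6: wait(T6) -> count=0 queue=[T7,T6] holders={T1,T2,T3,T4}
Step 7: wait(T5) -> count=0 queue=[T7,T6,T5] holders={T1,T2,T3,T4}
Step 8: signal(T2) -> count=0 queue=[T6,T5] holders={T1,T3,T4,T7}
Step 9: wait(T2) -> count=0 queue=[T6,T5,T2] holders={T1,T3,T4,T7}
Step 10: signal(T1) -> count=0 queue=[T5,T2] holders={T3,T4,T6,T7}
Step 11: wait(T1) -> count=0 queue=[T5,T2,T1] holders={T3,T4,T6,T7}
Step 12: signal(T6) -> count=0 queue=[T2,T1] holders={T3,T4,T5,T7}
Step 13: signal(T7) -> count=0 queue=[T1] holders={T2,T3,T4,T5}
Step 14: signal(T5) -> count=0 queue=[] holders={T1,T2,T3,T4}
Step 15: wait(T7) -> count=0 queue=[T7] holders={T1,T2,T3,T4}
Step 16: signal(T3) -> count=0 queue=[] holders={T1,T2,T4,T7}
Step 17: wait(T3) -> count=0 queue=[T3] holders={T1,T2,T4,T7}
Step 18: wait(T5) -> count=0 queue=[T3,T5] holders={T1,T2,T4,T7}
Final holders: T1,T2,T4,T7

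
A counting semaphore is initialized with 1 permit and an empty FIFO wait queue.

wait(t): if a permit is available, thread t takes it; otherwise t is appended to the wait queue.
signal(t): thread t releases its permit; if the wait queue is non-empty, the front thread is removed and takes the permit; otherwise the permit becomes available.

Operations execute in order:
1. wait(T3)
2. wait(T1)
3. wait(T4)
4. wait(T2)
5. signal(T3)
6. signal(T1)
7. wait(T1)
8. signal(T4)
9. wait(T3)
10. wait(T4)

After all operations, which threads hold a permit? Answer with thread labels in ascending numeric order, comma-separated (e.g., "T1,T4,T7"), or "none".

Answer: T2

Derivation:
Step 1: wait(T3) -> count=0 queue=[] holders={T3}
Step 2: wait(T1) -> count=0 queue=[T1] holders={T3}
Step 3: wait(T4) -> count=0 queue=[T1,T4] holders={T3}
Step 4: wait(T2) -> count=0 queue=[T1,T4,T2] holders={T3}
Step 5: signal(T3) -> count=0 queue=[T4,T2] holders={T1}
Step 6: signal(T1) -> count=0 queue=[T2] holders={T4}
Step 7: wait(T1) -> count=0 queue=[T2,T1] holders={T4}
Step 8: signal(T4) -> count=0 queue=[T1] holders={T2}
Step 9: wait(T3) -> count=0 queue=[T1,T3] holders={T2}
Step 10: wait(T4) -> count=0 queue=[T1,T3,T4] holders={T2}
Final holders: T2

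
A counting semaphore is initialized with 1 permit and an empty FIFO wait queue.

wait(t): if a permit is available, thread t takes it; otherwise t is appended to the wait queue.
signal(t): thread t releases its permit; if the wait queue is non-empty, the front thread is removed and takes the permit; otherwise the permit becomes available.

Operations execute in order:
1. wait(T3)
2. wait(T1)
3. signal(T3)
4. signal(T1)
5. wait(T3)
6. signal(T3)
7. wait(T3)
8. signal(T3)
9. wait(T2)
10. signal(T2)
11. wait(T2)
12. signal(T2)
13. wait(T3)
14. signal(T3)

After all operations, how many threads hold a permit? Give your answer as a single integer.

Step 1: wait(T3) -> count=0 queue=[] holders={T3}
Step 2: wait(T1) -> count=0 queue=[T1] holders={T3}
Step 3: signal(T3) -> count=0 queue=[] holders={T1}
Step 4: signal(T1) -> count=1 queue=[] holders={none}
Step 5: wait(T3) -> count=0 queue=[] holders={T3}
Step 6: signal(T3) -> count=1 queue=[] holders={none}
Step 7: wait(T3) -> count=0 queue=[] holders={T3}
Step 8: signal(T3) -> count=1 queue=[] holders={none}
Step 9: wait(T2) -> count=0 queue=[] holders={T2}
Step 10: signal(T2) -> count=1 queue=[] holders={none}
Step 11: wait(T2) -> count=0 queue=[] holders={T2}
Step 12: signal(T2) -> count=1 queue=[] holders={none}
Step 13: wait(T3) -> count=0 queue=[] holders={T3}
Step 14: signal(T3) -> count=1 queue=[] holders={none}
Final holders: {none} -> 0 thread(s)

Answer: 0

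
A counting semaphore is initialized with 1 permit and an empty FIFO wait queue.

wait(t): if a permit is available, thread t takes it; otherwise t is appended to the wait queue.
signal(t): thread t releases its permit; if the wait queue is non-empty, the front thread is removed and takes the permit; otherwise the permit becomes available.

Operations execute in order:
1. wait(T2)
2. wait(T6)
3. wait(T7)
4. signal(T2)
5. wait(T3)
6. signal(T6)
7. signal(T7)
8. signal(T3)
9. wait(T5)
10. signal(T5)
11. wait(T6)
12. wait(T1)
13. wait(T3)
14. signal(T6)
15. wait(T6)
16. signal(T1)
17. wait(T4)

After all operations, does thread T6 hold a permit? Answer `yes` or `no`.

Answer: no

Derivation:
Step 1: wait(T2) -> count=0 queue=[] holders={T2}
Step 2: wait(T6) -> count=0 queue=[T6] holders={T2}
Step 3: wait(T7) -> count=0 queue=[T6,T7] holders={T2}
Step 4: signal(T2) -> count=0 queue=[T7] holders={T6}
Step 5: wait(T3) -> count=0 queue=[T7,T3] holders={T6}
Step 6: signal(T6) -> count=0 queue=[T3] holders={T7}
Step 7: signal(T7) -> count=0 queue=[] holders={T3}
Step 8: signal(T3) -> count=1 queue=[] holders={none}
Step 9: wait(T5) -> count=0 queue=[] holders={T5}
Step 10: signal(T5) -> count=1 queue=[] holders={none}
Step 11: wait(T6) -> count=0 queue=[] holders={T6}
Step 12: wait(T1) -> count=0 queue=[T1] holders={T6}
Step 13: wait(T3) -> count=0 queue=[T1,T3] holders={T6}
Step 14: signal(T6) -> count=0 queue=[T3] holders={T1}
Step 15: wait(T6) -> count=0 queue=[T3,T6] holders={T1}
Step 16: signal(T1) -> count=0 queue=[T6] holders={T3}
Step 17: wait(T4) -> count=0 queue=[T6,T4] holders={T3}
Final holders: {T3} -> T6 not in holders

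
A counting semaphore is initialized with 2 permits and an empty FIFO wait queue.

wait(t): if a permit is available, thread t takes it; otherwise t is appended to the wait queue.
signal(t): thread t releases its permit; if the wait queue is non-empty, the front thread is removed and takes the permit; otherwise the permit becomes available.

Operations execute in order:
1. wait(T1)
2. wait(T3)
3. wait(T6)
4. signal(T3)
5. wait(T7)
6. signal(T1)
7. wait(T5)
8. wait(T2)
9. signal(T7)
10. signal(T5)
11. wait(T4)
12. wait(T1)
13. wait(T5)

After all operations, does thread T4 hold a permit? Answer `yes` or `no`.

Step 1: wait(T1) -> count=1 queue=[] holders={T1}
Step 2: wait(T3) -> count=0 queue=[] holders={T1,T3}
Step 3: wait(T6) -> count=0 queue=[T6] holders={T1,T3}
Step 4: signal(T3) -> count=0 queue=[] holders={T1,T6}
Step 5: wait(T7) -> count=0 queue=[T7] holders={T1,T6}
Step 6: signal(T1) -> count=0 queue=[] holders={T6,T7}
Step 7: wait(T5) -> count=0 queue=[T5] holders={T6,T7}
Step 8: wait(T2) -> count=0 queue=[T5,T2] holders={T6,T7}
Step 9: signal(T7) -> count=0 queue=[T2] holders={T5,T6}
Step 10: signal(T5) -> count=0 queue=[] holders={T2,T6}
Step 11: wait(T4) -> count=0 queue=[T4] holders={T2,T6}
Step 12: wait(T1) -> count=0 queue=[T4,T1] holders={T2,T6}
Step 13: wait(T5) -> count=0 queue=[T4,T1,T5] holders={T2,T6}
Final holders: {T2,T6} -> T4 not in holders

Answer: no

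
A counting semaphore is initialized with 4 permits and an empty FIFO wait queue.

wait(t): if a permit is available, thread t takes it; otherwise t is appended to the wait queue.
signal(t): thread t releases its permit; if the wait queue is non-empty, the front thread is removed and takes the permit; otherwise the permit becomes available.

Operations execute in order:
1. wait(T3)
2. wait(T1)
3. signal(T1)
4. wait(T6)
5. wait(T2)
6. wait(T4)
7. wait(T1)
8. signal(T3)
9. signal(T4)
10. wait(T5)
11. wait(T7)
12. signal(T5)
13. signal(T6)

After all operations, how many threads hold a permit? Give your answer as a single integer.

Answer: 3

Derivation:
Step 1: wait(T3) -> count=3 queue=[] holders={T3}
Step 2: wait(T1) -> count=2 queue=[] holders={T1,T3}
Step 3: signal(T1) -> count=3 queue=[] holders={T3}
Step 4: wait(T6) -> count=2 queue=[] holders={T3,T6}
Step 5: wait(T2) -> count=1 queue=[] holders={T2,T3,T6}
Step 6: wait(T4) -> count=0 queue=[] holders={T2,T3,T4,T6}
Step 7: wait(T1) -> count=0 queue=[T1] holders={T2,T3,T4,T6}
Step 8: signal(T3) -> count=0 queue=[] holders={T1,T2,T4,T6}
Step 9: signal(T4) -> count=1 queue=[] holders={T1,T2,T6}
Step 10: wait(T5) -> count=0 queue=[] holders={T1,T2,T5,T6}
Step 11: wait(T7) -> count=0 queue=[T7] holders={T1,T2,T5,T6}
Step 12: signal(T5) -> count=0 queue=[] holders={T1,T2,T6,T7}
Step 13: signal(T6) -> count=1 queue=[] holders={T1,T2,T7}
Final holders: {T1,T2,T7} -> 3 thread(s)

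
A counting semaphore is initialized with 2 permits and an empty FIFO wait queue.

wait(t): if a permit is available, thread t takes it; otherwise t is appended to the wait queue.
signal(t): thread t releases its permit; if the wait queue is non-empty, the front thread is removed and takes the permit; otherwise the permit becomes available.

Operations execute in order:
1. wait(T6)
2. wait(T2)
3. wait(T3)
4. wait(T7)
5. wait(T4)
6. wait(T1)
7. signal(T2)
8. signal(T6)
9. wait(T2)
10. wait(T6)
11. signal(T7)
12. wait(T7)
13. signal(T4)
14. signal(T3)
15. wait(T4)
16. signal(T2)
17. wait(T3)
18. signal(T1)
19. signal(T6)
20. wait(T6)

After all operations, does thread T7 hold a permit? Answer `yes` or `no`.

Answer: yes

Derivation:
Step 1: wait(T6) -> count=1 queue=[] holders={T6}
Step 2: wait(T2) -> count=0 queue=[] holders={T2,T6}
Step 3: wait(T3) -> count=0 queue=[T3] holders={T2,T6}
Step 4: wait(T7) -> count=0 queue=[T3,T7] holders={T2,T6}
Step 5: wait(T4) -> count=0 queue=[T3,T7,T4] holders={T2,T6}
Step 6: wait(T1) -> count=0 queue=[T3,T7,T4,T1] holders={T2,T6}
Step 7: signal(T2) -> count=0 queue=[T7,T4,T1] holders={T3,T6}
Step 8: signal(T6) -> count=0 queue=[T4,T1] holders={T3,T7}
Step 9: wait(T2) -> count=0 queue=[T4,T1,T2] holders={T3,T7}
Step 10: wait(T6) -> count=0 queue=[T4,T1,T2,T6] holders={T3,T7}
Step 11: signal(T7) -> count=0 queue=[T1,T2,T6] holders={T3,T4}
Step 12: wait(T7) -> count=0 queue=[T1,T2,T6,T7] holders={T3,T4}
Step 13: signal(T4) -> count=0 queue=[T2,T6,T7] holders={T1,T3}
Step 14: signal(T3) -> count=0 queue=[T6,T7] holders={T1,T2}
Step 15: wait(T4) -> count=0 queue=[T6,T7,T4] holders={T1,T2}
Step 16: signal(T2) -> count=0 queue=[T7,T4] holders={T1,T6}
Step 17: wait(T3) -> count=0 queue=[T7,T4,T3] holders={T1,T6}
Step 18: signal(T1) -> count=0 queue=[T4,T3] holders={T6,T7}
Step 19: signal(T6) -> count=0 queue=[T3] holders={T4,T7}
Step 20: wait(T6) -> count=0 queue=[T3,T6] holders={T4,T7}
Final holders: {T4,T7} -> T7 in holders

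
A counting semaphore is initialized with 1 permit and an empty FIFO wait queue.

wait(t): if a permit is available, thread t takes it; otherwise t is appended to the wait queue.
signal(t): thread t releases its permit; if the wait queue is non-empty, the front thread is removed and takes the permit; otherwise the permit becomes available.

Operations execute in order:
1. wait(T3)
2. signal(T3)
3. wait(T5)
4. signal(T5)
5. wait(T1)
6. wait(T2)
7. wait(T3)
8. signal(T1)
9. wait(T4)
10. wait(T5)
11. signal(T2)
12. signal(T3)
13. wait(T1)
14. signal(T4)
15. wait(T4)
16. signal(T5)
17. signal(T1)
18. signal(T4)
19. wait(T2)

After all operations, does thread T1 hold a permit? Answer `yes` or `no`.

Step 1: wait(T3) -> count=0 queue=[] holders={T3}
Step 2: signal(T3) -> count=1 queue=[] holders={none}
Step 3: wait(T5) -> count=0 queue=[] holders={T5}
Step 4: signal(T5) -> count=1 queue=[] holders={none}
Step 5: wait(T1) -> count=0 queue=[] holders={T1}
Step 6: wait(T2) -> count=0 queue=[T2] holders={T1}
Step 7: wait(T3) -> count=0 queue=[T2,T3] holders={T1}
Step 8: signal(T1) -> count=0 queue=[T3] holders={T2}
Step 9: wait(T4) -> count=0 queue=[T3,T4] holders={T2}
Step 10: wait(T5) -> count=0 queue=[T3,T4,T5] holders={T2}
Step 11: signal(T2) -> count=0 queue=[T4,T5] holders={T3}
Step 12: signal(T3) -> count=0 queue=[T5] holders={T4}
Step 13: wait(T1) -> count=0 queue=[T5,T1] holders={T4}
Step 14: signal(T4) -> count=0 queue=[T1] holders={T5}
Step 15: wait(T4) -> count=0 queue=[T1,T4] holders={T5}
Step 16: signal(T5) -> count=0 queue=[T4] holders={T1}
Step 17: signal(T1) -> count=0 queue=[] holders={T4}
Step 18: signal(T4) -> count=1 queue=[] holders={none}
Step 19: wait(T2) -> count=0 queue=[] holders={T2}
Final holders: {T2} -> T1 not in holders

Answer: no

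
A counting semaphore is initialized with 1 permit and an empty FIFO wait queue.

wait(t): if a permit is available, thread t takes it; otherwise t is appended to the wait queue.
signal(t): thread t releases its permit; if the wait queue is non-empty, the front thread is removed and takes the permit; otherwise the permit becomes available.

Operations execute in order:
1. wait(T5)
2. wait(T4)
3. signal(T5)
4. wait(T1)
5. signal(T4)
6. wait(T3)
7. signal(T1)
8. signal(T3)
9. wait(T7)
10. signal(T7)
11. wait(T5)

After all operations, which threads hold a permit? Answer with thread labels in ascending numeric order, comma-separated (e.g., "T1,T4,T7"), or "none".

Answer: T5

Derivation:
Step 1: wait(T5) -> count=0 queue=[] holders={T5}
Step 2: wait(T4) -> count=0 queue=[T4] holders={T5}
Step 3: signal(T5) -> count=0 queue=[] holders={T4}
Step 4: wait(T1) -> count=0 queue=[T1] holders={T4}
Step 5: signal(T4) -> count=0 queue=[] holders={T1}
Step 6: wait(T3) -> count=0 queue=[T3] holders={T1}
Step 7: signal(T1) -> count=0 queue=[] holders={T3}
Step 8: signal(T3) -> count=1 queue=[] holders={none}
Step 9: wait(T7) -> count=0 queue=[] holders={T7}
Step 10: signal(T7) -> count=1 queue=[] holders={none}
Step 11: wait(T5) -> count=0 queue=[] holders={T5}
Final holders: T5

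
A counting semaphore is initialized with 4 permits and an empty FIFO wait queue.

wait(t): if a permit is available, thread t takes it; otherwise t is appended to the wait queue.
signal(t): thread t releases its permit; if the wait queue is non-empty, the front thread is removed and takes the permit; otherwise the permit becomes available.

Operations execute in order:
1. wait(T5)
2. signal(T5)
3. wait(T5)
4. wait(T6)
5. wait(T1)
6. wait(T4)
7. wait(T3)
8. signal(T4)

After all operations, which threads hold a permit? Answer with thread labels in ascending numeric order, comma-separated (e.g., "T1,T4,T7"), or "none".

Answer: T1,T3,T5,T6

Derivation:
Step 1: wait(T5) -> count=3 queue=[] holders={T5}
Step 2: signal(T5) -> count=4 queue=[] holders={none}
Step 3: wait(T5) -> count=3 queue=[] holders={T5}
Step 4: wait(T6) -> count=2 queue=[] holders={T5,T6}
Step 5: wait(T1) -> count=1 queue=[] holders={T1,T5,T6}
Step 6: wait(T4) -> count=0 queue=[] holders={T1,T4,T5,T6}
Step 7: wait(T3) -> count=0 queue=[T3] holders={T1,T4,T5,T6}
Step 8: signal(T4) -> count=0 queue=[] holders={T1,T3,T5,T6}
Final holders: T1,T3,T5,T6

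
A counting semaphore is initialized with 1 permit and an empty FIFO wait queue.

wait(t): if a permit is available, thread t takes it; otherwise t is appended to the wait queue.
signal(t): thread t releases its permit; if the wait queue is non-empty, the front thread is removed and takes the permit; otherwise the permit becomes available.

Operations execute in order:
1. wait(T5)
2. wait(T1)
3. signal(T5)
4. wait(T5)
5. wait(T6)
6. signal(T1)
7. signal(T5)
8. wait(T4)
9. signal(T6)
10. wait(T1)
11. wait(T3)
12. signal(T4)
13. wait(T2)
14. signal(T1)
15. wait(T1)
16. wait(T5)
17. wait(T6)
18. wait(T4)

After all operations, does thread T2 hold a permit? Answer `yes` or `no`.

Answer: no

Derivation:
Step 1: wait(T5) -> count=0 queue=[] holders={T5}
Step 2: wait(T1) -> count=0 queue=[T1] holders={T5}
Step 3: signal(T5) -> count=0 queue=[] holders={T1}
Step 4: wait(T5) -> count=0 queue=[T5] holders={T1}
Step 5: wait(T6) -> count=0 queue=[T5,T6] holders={T1}
Step 6: signal(T1) -> count=0 queue=[T6] holders={T5}
Step 7: signal(T5) -> count=0 queue=[] holders={T6}
Step 8: wait(T4) -> count=0 queue=[T4] holders={T6}
Step 9: signal(T6) -> count=0 queue=[] holders={T4}
Step 10: wait(T1) -> count=0 queue=[T1] holders={T4}
Step 11: wait(T3) -> count=0 queue=[T1,T3] holders={T4}
Step 12: signal(T4) -> count=0 queue=[T3] holders={T1}
Step 13: wait(T2) -> count=0 queue=[T3,T2] holders={T1}
Step 14: signal(T1) -> count=0 queue=[T2] holders={T3}
Step 15: wait(T1) -> count=0 queue=[T2,T1] holders={T3}
Step 16: wait(T5) -> count=0 queue=[T2,T1,T5] holders={T3}
Step 17: wait(T6) -> count=0 queue=[T2,T1,T5,T6] holders={T3}
Step 18: wait(T4) -> count=0 queue=[T2,T1,T5,T6,T4] holders={T3}
Final holders: {T3} -> T2 not in holders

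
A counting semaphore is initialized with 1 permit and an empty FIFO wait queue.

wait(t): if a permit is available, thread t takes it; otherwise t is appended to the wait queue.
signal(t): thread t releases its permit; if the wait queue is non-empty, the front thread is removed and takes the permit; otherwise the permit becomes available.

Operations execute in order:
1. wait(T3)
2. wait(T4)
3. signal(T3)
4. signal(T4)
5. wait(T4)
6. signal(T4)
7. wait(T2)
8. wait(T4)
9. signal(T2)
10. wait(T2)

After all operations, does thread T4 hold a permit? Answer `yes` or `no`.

Answer: yes

Derivation:
Step 1: wait(T3) -> count=0 queue=[] holders={T3}
Step 2: wait(T4) -> count=0 queue=[T4] holders={T3}
Step 3: signal(T3) -> count=0 queue=[] holders={T4}
Step 4: signal(T4) -> count=1 queue=[] holders={none}
Step 5: wait(T4) -> count=0 queue=[] holders={T4}
Step 6: signal(T4) -> count=1 queue=[] holders={none}
Step 7: wait(T2) -> count=0 queue=[] holders={T2}
Step 8: wait(T4) -> count=0 queue=[T4] holders={T2}
Step 9: signal(T2) -> count=0 queue=[] holders={T4}
Step 10: wait(T2) -> count=0 queue=[T2] holders={T4}
Final holders: {T4} -> T4 in holders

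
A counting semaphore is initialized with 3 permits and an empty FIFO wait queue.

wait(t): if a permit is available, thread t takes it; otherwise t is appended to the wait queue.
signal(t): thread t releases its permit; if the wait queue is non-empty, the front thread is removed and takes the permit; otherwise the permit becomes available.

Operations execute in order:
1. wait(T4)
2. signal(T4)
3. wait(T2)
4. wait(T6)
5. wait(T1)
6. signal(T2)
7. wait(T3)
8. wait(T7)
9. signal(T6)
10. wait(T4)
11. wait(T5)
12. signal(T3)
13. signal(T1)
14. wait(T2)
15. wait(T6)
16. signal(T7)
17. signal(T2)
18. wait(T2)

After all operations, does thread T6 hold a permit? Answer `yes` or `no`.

Step 1: wait(T4) -> count=2 queue=[] holders={T4}
Step 2: signal(T4) -> count=3 queue=[] holders={none}
Step 3: wait(T2) -> count=2 queue=[] holders={T2}
Step 4: wait(T6) -> count=1 queue=[] holders={T2,T6}
Step 5: wait(T1) -> count=0 queue=[] holders={T1,T2,T6}
Step 6: signal(T2) -> count=1 queue=[] holders={T1,T6}
Step 7: wait(T3) -> count=0 queue=[] holders={T1,T3,T6}
Step 8: wait(T7) -> count=0 queue=[T7] holders={T1,T3,T6}
Step 9: signal(T6) -> count=0 queue=[] holders={T1,T3,T7}
Step 10: wait(T4) -> count=0 queue=[T4] holders={T1,T3,T7}
Step 11: wait(T5) -> count=0 queue=[T4,T5] holders={T1,T3,T7}
Step 12: signal(T3) -> count=0 queue=[T5] holders={T1,T4,T7}
Step 13: signal(T1) -> count=0 queue=[] holders={T4,T5,T7}
Step 14: wait(T2) -> count=0 queue=[T2] holders={T4,T5,T7}
Step 15: wait(T6) -> count=0 queue=[T2,T6] holders={T4,T5,T7}
Step 16: signal(T7) -> count=0 queue=[T6] holders={T2,T4,T5}
Step 17: signal(T2) -> count=0 queue=[] holders={T4,T5,T6}
Step 18: wait(T2) -> count=0 queue=[T2] holders={T4,T5,T6}
Final holders: {T4,T5,T6} -> T6 in holders

Answer: yes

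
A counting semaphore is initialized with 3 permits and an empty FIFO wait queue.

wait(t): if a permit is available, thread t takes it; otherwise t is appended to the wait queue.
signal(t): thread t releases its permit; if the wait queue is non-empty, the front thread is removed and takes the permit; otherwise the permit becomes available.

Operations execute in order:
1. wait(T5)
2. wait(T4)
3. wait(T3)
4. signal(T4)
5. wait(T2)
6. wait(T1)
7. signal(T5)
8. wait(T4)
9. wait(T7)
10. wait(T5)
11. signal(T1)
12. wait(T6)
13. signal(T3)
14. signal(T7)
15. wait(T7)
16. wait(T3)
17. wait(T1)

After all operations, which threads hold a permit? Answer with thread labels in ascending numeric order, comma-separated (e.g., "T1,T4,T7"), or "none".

Step 1: wait(T5) -> count=2 queue=[] holders={T5}
Step 2: wait(T4) -> count=1 queue=[] holders={T4,T5}
Step 3: wait(T3) -> count=0 queue=[] holders={T3,T4,T5}
Step 4: signal(T4) -> count=1 queue=[] holders={T3,T5}
Step 5: wait(T2) -> count=0 queue=[] holders={T2,T3,T5}
Step 6: wait(T1) -> count=0 queue=[T1] holders={T2,T3,T5}
Step 7: signal(T5) -> count=0 queue=[] holders={T1,T2,T3}
Step 8: wait(T4) -> count=0 queue=[T4] holders={T1,T2,T3}
Step 9: wait(T7) -> count=0 queue=[T4,T7] holders={T1,T2,T3}
Step 10: wait(T5) -> count=0 queue=[T4,T7,T5] holders={T1,T2,T3}
Step 11: signal(T1) -> count=0 queue=[T7,T5] holders={T2,T3,T4}
Step 12: wait(T6) -> count=0 queue=[T7,T5,T6] holders={T2,T3,T4}
Step 13: signal(T3) -> count=0 queue=[T5,T6] holders={T2,T4,T7}
Step 14: signal(T7) -> count=0 queue=[T6] holders={T2,T4,T5}
Step 15: wait(T7) -> count=0 queue=[T6,T7] holders={T2,T4,T5}
Step 16: wait(T3) -> count=0 queue=[T6,T7,T3] holders={T2,T4,T5}
Step 17: wait(T1) -> count=0 queue=[T6,T7,T3,T1] holders={T2,T4,T5}
Final holders: T2,T4,T5

Answer: T2,T4,T5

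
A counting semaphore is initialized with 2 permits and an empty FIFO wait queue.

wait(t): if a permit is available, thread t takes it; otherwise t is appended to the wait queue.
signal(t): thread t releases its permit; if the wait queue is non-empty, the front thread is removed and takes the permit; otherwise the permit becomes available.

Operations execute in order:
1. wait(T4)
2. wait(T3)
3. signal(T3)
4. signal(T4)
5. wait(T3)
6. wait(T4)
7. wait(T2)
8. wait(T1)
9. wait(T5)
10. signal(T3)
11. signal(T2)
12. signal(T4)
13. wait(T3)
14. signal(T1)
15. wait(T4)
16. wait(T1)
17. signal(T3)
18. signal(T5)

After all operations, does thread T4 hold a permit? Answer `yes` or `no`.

Answer: yes

Derivation:
Step 1: wait(T4) -> count=1 queue=[] holders={T4}
Step 2: wait(T3) -> count=0 queue=[] holders={T3,T4}
Step 3: signal(T3) -> count=1 queue=[] holders={T4}
Step 4: signal(T4) -> count=2 queue=[] holders={none}
Step 5: wait(T3) -> count=1 queue=[] holders={T3}
Step 6: wait(T4) -> count=0 queue=[] holders={T3,T4}
Step 7: wait(T2) -> count=0 queue=[T2] holders={T3,T4}
Step 8: wait(T1) -> count=0 queue=[T2,T1] holders={T3,T4}
Step 9: wait(T5) -> count=0 queue=[T2,T1,T5] holders={T3,T4}
Step 10: signal(T3) -> count=0 queue=[T1,T5] holders={T2,T4}
Step 11: signal(T2) -> count=0 queue=[T5] holders={T1,T4}
Step 12: signal(T4) -> count=0 queue=[] holders={T1,T5}
Step 13: wait(T3) -> count=0 queue=[T3] holders={T1,T5}
Step 14: signal(T1) -> count=0 queue=[] holders={T3,T5}
Step 15: wait(T4) -> count=0 queue=[T4] holders={T3,T5}
Step 16: wait(T1) -> count=0 queue=[T4,T1] holders={T3,T5}
Step 17: signal(T3) -> count=0 queue=[T1] holders={T4,T5}
Step 18: signal(T5) -> count=0 queue=[] holders={T1,T4}
Final holders: {T1,T4} -> T4 in holders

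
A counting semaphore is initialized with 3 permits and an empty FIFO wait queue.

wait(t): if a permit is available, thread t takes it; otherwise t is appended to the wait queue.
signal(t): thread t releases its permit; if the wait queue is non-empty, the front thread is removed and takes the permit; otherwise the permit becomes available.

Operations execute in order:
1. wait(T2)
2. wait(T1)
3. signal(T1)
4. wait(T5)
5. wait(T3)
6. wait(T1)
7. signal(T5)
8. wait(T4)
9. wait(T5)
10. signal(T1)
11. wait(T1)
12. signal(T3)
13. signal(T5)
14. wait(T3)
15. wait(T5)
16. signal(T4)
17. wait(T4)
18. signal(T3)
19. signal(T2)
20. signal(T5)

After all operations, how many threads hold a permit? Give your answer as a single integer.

Answer: 2

Derivation:
Step 1: wait(T2) -> count=2 queue=[] holders={T2}
Step 2: wait(T1) -> count=1 queue=[] holders={T1,T2}
Step 3: signal(T1) -> count=2 queue=[] holders={T2}
Step 4: wait(T5) -> count=1 queue=[] holders={T2,T5}
Step 5: wait(T3) -> count=0 queue=[] holders={T2,T3,T5}
Step 6: wait(T1) -> count=0 queue=[T1] holders={T2,T3,T5}
Step 7: signal(T5) -> count=0 queue=[] holders={T1,T2,T3}
Step 8: wait(T4) -> count=0 queue=[T4] holders={T1,T2,T3}
Step 9: wait(T5) -> count=0 queue=[T4,T5] holders={T1,T2,T3}
Step 10: signal(T1) -> count=0 queue=[T5] holders={T2,T3,T4}
Step 11: wait(T1) -> count=0 queue=[T5,T1] holders={T2,T3,T4}
Step 12: signal(T3) -> count=0 queue=[T1] holders={T2,T4,T5}
Step 13: signal(T5) -> count=0 queue=[] holders={T1,T2,T4}
Step 14: wait(T3) -> count=0 queue=[T3] holders={T1,T2,T4}
Step 15: wait(T5) -> count=0 queue=[T3,T5] holders={T1,T2,T4}
Step 16: signal(T4) -> count=0 queue=[T5] holders={T1,T2,T3}
Step 17: wait(T4) -> count=0 queue=[T5,T4] holders={T1,T2,T3}
Step 18: signal(T3) -> count=0 queue=[T4] holders={T1,T2,T5}
Step 19: signal(T2) -> count=0 queue=[] holders={T1,T4,T5}
Step 20: signal(T5) -> count=1 queue=[] holders={T1,T4}
Final holders: {T1,T4} -> 2 thread(s)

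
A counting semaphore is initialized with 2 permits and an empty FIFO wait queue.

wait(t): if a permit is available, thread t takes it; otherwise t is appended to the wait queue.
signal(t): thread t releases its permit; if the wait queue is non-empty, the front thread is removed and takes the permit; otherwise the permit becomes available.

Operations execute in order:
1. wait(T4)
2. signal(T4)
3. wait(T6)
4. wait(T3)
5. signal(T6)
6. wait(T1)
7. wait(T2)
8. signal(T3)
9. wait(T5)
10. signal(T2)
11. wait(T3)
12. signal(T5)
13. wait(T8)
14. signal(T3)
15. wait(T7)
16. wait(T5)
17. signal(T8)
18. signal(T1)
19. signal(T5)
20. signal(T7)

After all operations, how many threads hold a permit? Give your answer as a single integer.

Answer: 0

Derivation:
Step 1: wait(T4) -> count=1 queue=[] holders={T4}
Step 2: signal(T4) -> count=2 queue=[] holders={none}
Step 3: wait(T6) -> count=1 queue=[] holders={T6}
Step 4: wait(T3) -> count=0 queue=[] holders={T3,T6}
Step 5: signal(T6) -> count=1 queue=[] holders={T3}
Step 6: wait(T1) -> count=0 queue=[] holders={T1,T3}
Step 7: wait(T2) -> count=0 queue=[T2] holders={T1,T3}
Step 8: signal(T3) -> count=0 queue=[] holders={T1,T2}
Step 9: wait(T5) -> count=0 queue=[T5] holders={T1,T2}
Step 10: signal(T2) -> count=0 queue=[] holders={T1,T5}
Step 11: wait(T3) -> count=0 queue=[T3] holders={T1,T5}
Step 12: signal(T5) -> count=0 queue=[] holders={T1,T3}
Step 13: wait(T8) -> count=0 queue=[T8] holders={T1,T3}
Step 14: signal(T3) -> count=0 queue=[] holders={T1,T8}
Step 15: wait(T7) -> count=0 queue=[T7] holders={T1,T8}
Step 16: wait(T5) -> count=0 queue=[T7,T5] holders={T1,T8}
Step 17: signal(T8) -> count=0 queue=[T5] holders={T1,T7}
Step 18: signal(T1) -> count=0 queue=[] holders={T5,T7}
Step 19: signal(T5) -> count=1 queue=[] holders={T7}
Step 20: signal(T7) -> count=2 queue=[] holders={none}
Final holders: {none} -> 0 thread(s)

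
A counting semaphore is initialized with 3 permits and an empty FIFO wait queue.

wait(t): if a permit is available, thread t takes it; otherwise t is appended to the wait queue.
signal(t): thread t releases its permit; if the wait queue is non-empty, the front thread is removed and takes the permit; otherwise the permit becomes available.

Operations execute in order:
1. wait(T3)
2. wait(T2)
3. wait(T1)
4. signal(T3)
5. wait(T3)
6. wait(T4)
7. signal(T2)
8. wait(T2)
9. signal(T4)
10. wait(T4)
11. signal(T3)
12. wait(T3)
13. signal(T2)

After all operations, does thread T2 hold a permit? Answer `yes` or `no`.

Step 1: wait(T3) -> count=2 queue=[] holders={T3}
Step 2: wait(T2) -> count=1 queue=[] holders={T2,T3}
Step 3: wait(T1) -> count=0 queue=[] holders={T1,T2,T3}
Step 4: signal(T3) -> count=1 queue=[] holders={T1,T2}
Step 5: wait(T3) -> count=0 queue=[] holders={T1,T2,T3}
Step 6: wait(T4) -> count=0 queue=[T4] holders={T1,T2,T3}
Step 7: signal(T2) -> count=0 queue=[] holders={T1,T3,T4}
Step 8: wait(T2) -> count=0 queue=[T2] holders={T1,T3,T4}
Step 9: signal(T4) -> count=0 queue=[] holders={T1,T2,T3}
Step 10: wait(T4) -> count=0 queue=[T4] holders={T1,T2,T3}
Step 11: signal(T3) -> count=0 queue=[] holders={T1,T2,T4}
Step 12: wait(T3) -> count=0 queue=[T3] holders={T1,T2,T4}
Step 13: signal(T2) -> count=0 queue=[] holders={T1,T3,T4}
Final holders: {T1,T3,T4} -> T2 not in holders

Answer: no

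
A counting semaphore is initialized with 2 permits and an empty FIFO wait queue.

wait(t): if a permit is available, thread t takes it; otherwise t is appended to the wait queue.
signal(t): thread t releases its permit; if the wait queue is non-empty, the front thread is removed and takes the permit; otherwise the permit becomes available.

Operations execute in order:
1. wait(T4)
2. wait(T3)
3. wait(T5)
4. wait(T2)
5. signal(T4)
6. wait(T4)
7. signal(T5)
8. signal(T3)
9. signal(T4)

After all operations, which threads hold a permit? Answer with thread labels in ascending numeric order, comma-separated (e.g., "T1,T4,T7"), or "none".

Answer: T2

Derivation:
Step 1: wait(T4) -> count=1 queue=[] holders={T4}
Step 2: wait(T3) -> count=0 queue=[] holders={T3,T4}
Step 3: wait(T5) -> count=0 queue=[T5] holders={T3,T4}
Step 4: wait(T2) -> count=0 queue=[T5,T2] holders={T3,T4}
Step 5: signal(T4) -> count=0 queue=[T2] holders={T3,T5}
Step 6: wait(T4) -> count=0 queue=[T2,T4] holders={T3,T5}
Step 7: signal(T5) -> count=0 queue=[T4] holders={T2,T3}
Step 8: signal(T3) -> count=0 queue=[] holders={T2,T4}
Step 9: signal(T4) -> count=1 queue=[] holders={T2}
Final holders: T2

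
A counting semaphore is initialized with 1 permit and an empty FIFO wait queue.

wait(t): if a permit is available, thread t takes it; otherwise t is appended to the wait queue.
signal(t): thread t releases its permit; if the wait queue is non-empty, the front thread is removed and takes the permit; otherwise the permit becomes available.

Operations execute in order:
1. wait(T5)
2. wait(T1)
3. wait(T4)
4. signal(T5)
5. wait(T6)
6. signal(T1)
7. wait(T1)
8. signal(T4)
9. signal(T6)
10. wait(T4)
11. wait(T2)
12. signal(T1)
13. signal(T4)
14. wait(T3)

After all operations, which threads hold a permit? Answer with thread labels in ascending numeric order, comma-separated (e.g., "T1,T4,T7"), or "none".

Answer: T2

Derivation:
Step 1: wait(T5) -> count=0 queue=[] holders={T5}
Step 2: wait(T1) -> count=0 queue=[T1] holders={T5}
Step 3: wait(T4) -> count=0 queue=[T1,T4] holders={T5}
Step 4: signal(T5) -> count=0 queue=[T4] holders={T1}
Step 5: wait(T6) -> count=0 queue=[T4,T6] holders={T1}
Step 6: signal(T1) -> count=0 queue=[T6] holders={T4}
Step 7: wait(T1) -> count=0 queue=[T6,T1] holders={T4}
Step 8: signal(T4) -> count=0 queue=[T1] holders={T6}
Step 9: signal(T6) -> count=0 queue=[] holders={T1}
Step 10: wait(T4) -> count=0 queue=[T4] holders={T1}
Step 11: wait(T2) -> count=0 queue=[T4,T2] holders={T1}
Step 12: signal(T1) -> count=0 queue=[T2] holders={T4}
Step 13: signal(T4) -> count=0 queue=[] holders={T2}
Step 14: wait(T3) -> count=0 queue=[T3] holders={T2}
Final holders: T2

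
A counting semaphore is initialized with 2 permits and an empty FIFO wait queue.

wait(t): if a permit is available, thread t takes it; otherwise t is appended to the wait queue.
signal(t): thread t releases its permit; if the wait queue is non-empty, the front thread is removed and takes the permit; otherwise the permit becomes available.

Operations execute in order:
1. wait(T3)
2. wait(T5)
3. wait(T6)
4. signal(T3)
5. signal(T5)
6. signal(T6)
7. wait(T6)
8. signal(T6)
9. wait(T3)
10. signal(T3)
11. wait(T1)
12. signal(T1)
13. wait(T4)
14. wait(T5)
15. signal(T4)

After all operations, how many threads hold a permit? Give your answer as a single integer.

Step 1: wait(T3) -> count=1 queue=[] holders={T3}
Step 2: wait(T5) -> count=0 queue=[] holders={T3,T5}
Step 3: wait(T6) -> count=0 queue=[T6] holders={T3,T5}
Step 4: signal(T3) -> count=0 queue=[] holders={T5,T6}
Step 5: signal(T5) -> count=1 queue=[] holders={T6}
Step 6: signal(T6) -> count=2 queue=[] holders={none}
Step 7: wait(T6) -> count=1 queue=[] holders={T6}
Step 8: signal(T6) -> count=2 queue=[] holders={none}
Step 9: wait(T3) -> count=1 queue=[] holders={T3}
Step 10: signal(T3) -> count=2 queue=[] holders={none}
Step 11: wait(T1) -> count=1 queue=[] holders={T1}
Step 12: signal(T1) -> count=2 queue=[] holders={none}
Step 13: wait(T4) -> count=1 queue=[] holders={T4}
Step 14: wait(T5) -> count=0 queue=[] holders={T4,T5}
Step 15: signal(T4) -> count=1 queue=[] holders={T5}
Final holders: {T5} -> 1 thread(s)

Answer: 1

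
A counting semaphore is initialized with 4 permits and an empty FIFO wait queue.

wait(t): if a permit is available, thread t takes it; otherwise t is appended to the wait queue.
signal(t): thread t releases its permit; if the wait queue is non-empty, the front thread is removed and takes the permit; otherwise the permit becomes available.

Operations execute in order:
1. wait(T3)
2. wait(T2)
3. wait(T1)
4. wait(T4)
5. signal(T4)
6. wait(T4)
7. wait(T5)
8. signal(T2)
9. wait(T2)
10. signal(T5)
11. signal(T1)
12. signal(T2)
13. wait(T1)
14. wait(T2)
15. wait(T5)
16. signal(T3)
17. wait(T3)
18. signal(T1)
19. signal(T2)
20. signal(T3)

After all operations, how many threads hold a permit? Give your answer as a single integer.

Answer: 2

Derivation:
Step 1: wait(T3) -> count=3 queue=[] holders={T3}
Step 2: wait(T2) -> count=2 queue=[] holders={T2,T3}
Step 3: wait(T1) -> count=1 queue=[] holders={T1,T2,T3}
Step 4: wait(T4) -> count=0 queue=[] holders={T1,T2,T3,T4}
Step 5: signal(T4) -> count=1 queue=[] holders={T1,T2,T3}
Step 6: wait(T4) -> count=0 queue=[] holders={T1,T2,T3,T4}
Step 7: wait(T5) -> count=0 queue=[T5] holders={T1,T2,T3,T4}
Step 8: signal(T2) -> count=0 queue=[] holders={T1,T3,T4,T5}
Step 9: wait(T2) -> count=0 queue=[T2] holders={T1,T3,T4,T5}
Step 10: signal(T5) -> count=0 queue=[] holders={T1,T2,T3,T4}
Step 11: signal(T1) -> count=1 queue=[] holders={T2,T3,T4}
Step 12: signal(T2) -> count=2 queue=[] holders={T3,T4}
Step 13: wait(T1) -> count=1 queue=[] holders={T1,T3,T4}
Step 14: wait(T2) -> count=0 queue=[] holders={T1,T2,T3,T4}
Step 15: wait(T5) -> count=0 queue=[T5] holders={T1,T2,T3,T4}
Step 16: signal(T3) -> count=0 queue=[] holders={T1,T2,T4,T5}
Step 17: wait(T3) -> count=0 queue=[T3] holders={T1,T2,T4,T5}
Step 18: signal(T1) -> count=0 queue=[] holders={T2,T3,T4,T5}
Step 19: signal(T2) -> count=1 queue=[] holders={T3,T4,T5}
Step 20: signal(T3) -> count=2 queue=[] holders={T4,T5}
Final holders: {T4,T5} -> 2 thread(s)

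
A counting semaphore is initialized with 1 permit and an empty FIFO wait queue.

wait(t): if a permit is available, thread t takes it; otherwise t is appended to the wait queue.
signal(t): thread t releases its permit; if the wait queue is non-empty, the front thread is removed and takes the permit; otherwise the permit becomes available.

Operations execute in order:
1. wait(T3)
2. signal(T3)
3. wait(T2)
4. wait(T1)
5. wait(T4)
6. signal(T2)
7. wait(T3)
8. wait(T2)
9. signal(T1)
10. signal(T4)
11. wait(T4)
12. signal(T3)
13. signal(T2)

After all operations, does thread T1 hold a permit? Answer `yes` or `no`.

Answer: no

Derivation:
Step 1: wait(T3) -> count=0 queue=[] holders={T3}
Step 2: signal(T3) -> count=1 queue=[] holders={none}
Step 3: wait(T2) -> count=0 queue=[] holders={T2}
Step 4: wait(T1) -> count=0 queue=[T1] holders={T2}
Step 5: wait(T4) -> count=0 queue=[T1,T4] holders={T2}
Step 6: signal(T2) -> count=0 queue=[T4] holders={T1}
Step 7: wait(T3) -> count=0 queue=[T4,T3] holders={T1}
Step 8: wait(T2) -> count=0 queue=[T4,T3,T2] holders={T1}
Step 9: signal(T1) -> count=0 queue=[T3,T2] holders={T4}
Step 10: signal(T4) -> count=0 queue=[T2] holders={T3}
Step 11: wait(T4) -> count=0 queue=[T2,T4] holders={T3}
Step 12: signal(T3) -> count=0 queue=[T4] holders={T2}
Step 13: signal(T2) -> count=0 queue=[] holders={T4}
Final holders: {T4} -> T1 not in holders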